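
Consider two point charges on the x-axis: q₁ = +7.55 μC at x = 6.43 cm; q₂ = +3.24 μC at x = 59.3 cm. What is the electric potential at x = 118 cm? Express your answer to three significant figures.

1.10×10⁵ V

The total potential is the scalar sum of each charge's contribution, V = Σ kqᵢ/rᵢ.
Distances from the field point to each charge: r₁ = 1.12 m, r₂ = 0.587 m.
V = k[(7.55×10⁻⁶)/(1.12) + (3.24×10⁻⁶)/(0.587)] = 1.10×10⁵ V.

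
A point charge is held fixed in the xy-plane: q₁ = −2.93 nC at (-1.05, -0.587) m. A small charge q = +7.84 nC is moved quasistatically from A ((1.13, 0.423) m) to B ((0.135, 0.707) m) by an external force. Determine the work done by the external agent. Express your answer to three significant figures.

For quasistatic motion the external work equals the change in potential energy: W_ext = qΔV = q(V_B − V_A).
At A: distance to the source charge is 2.40 m; V_A = kq₁/r = -11.0 V.
At B: distance to the source charge is 1.75 m; V_B = kq₁/r = -15.0 V.
ΔV = V_B − V_A = -4.05 V.
W_ext = qΔV = (7.84×10⁻⁹ C)(-4.05 V) = -3.17×10⁻⁸ J.

-3.17×10⁻⁸ J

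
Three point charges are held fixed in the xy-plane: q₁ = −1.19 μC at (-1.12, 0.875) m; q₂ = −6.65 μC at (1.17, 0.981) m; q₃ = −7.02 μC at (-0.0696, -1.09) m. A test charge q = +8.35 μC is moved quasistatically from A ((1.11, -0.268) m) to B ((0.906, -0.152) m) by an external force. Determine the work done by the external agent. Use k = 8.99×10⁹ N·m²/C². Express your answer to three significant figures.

For quasistatic motion the external work equals the change in potential energy: W_ext = qΔV = q(V_B − V_A).
At A: distances to the source charges are 2.51 m, 1.25 m, 1.44 m; V_A = Σ kqᵢ/rᵢ = -9.60×10⁴ V.
At B: distances to the source charges are 2.27 m, 1.16 m, 1.35 m; V_B = Σ kqᵢ/rᵢ = -1.03×10⁵ V.
ΔV = V_B − V_A = -6760 V.
W_ext = qΔV = (8.35×10⁻⁶ C)(-6760 V) = -0.0564 J.

-0.0564 J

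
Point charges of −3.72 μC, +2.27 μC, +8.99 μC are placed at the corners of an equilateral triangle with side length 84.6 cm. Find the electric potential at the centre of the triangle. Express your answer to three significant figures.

1.39×10⁵ V

Electric potential is a scalar, so the contributions from each charge add algebraically: V = Σ kqᵢ/rᵢ.
The distance from each vertex to the centroid is a/√3 = 0.488 m.
V = k[(-3.72×10⁻⁶)/(0.488) + (2.27×10⁻⁶)/(0.488) + (8.99×10⁻⁶)/(0.488)] = 1.39×10⁵ V.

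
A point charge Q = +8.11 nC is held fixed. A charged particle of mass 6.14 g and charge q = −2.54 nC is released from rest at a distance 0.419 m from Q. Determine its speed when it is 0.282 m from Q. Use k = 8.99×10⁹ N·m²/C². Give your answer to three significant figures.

Only the electrostatic force acts, so mechanical energy is conserved: ½mv² = U₁ − U₂ = kQq(1/r₁ − 1/r₂).
U₁ − U₂ = (8.99×10⁹ N·m²/C²)(8.11×10⁻⁹ C)(-2.54×10⁻⁹ C)(1/0.419 − 1/0.282) = 2.15×10⁻⁷ J.
v = √(2·2.15×10⁻⁷/6.14×10⁻³) = 8.36×10⁻³ m/s.

8.36×10⁻³ m/s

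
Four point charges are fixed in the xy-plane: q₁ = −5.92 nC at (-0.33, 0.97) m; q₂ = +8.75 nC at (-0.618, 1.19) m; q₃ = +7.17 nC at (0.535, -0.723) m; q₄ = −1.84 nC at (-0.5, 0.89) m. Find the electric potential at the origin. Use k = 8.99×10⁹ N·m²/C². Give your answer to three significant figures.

62.2 V

The total potential is the scalar sum of each charge's contribution, V = Σ kqᵢ/rᵢ.
Distances from the field point to each charge: r₁ = 1.02 m, r₂ = 1.34 m, r₃ = 0.899 m, r₄ = 1.02 m.
V = k[(-5.92×10⁻⁹)/(1.02) + (8.75×10⁻⁹)/(1.34) + (7.17×10⁻⁹)/(0.899) + (-1.84×10⁻⁹)/(1.02)] = 62.2 V.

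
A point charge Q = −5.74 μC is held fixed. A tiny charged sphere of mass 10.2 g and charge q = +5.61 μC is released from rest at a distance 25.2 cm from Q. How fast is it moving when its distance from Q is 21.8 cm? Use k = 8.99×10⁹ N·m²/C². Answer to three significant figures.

Only the electrostatic force acts, so mechanical energy is conserved: ½mv² = U₁ − U₂ = kQq(1/r₁ − 1/r₂).
U₁ − U₂ = (8.99×10⁹ N·m²/C²)(-5.74×10⁻⁶ C)(5.61×10⁻⁶ C)(1/0.252 − 1/0.218) = 0.179 J.
v = √(2·0.179/0.0102) = 5.93 m/s.

5.93 m/s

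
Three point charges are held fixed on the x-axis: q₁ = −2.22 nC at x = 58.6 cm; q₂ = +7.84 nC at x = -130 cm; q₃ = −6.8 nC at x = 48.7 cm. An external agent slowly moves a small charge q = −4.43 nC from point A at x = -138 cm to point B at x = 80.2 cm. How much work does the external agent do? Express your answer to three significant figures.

4.83×10⁻⁶ J

For quasistatic motion the external work equals the change in potential energy: W_ext = qΔV = q(V_B − V_A).
At A: distances to the source charges are 1.97 m, 0.0800 m, 1.87 m; V_A = Σ kqᵢ/rᵢ = 838 V.
At B: distances to the source charges are 0.216 m, 2.10 m, 0.315 m; V_B = Σ kqᵢ/rᵢ = -253 V.
ΔV = V_B − V_A = -1090 V.
W_ext = qΔV = (-4.43×10⁻⁹ C)(-1090 V) = 4.83×10⁻⁶ J.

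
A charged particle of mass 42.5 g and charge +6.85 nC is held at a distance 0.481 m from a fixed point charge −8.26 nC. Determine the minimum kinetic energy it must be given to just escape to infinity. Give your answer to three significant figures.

1.06×10⁻⁶ J

To just escape, total mechanical energy must reach zero at infinity: ½mv²_min + U = 0, so ½mv²_min = −U = |kQq|/r.
|U| = |kQq|/r = (8.99×10⁹ N·m²/C²)(8.26×10⁻⁹)(6.85×10⁻⁹)/(0.481) = 1.06×10⁻⁶ J.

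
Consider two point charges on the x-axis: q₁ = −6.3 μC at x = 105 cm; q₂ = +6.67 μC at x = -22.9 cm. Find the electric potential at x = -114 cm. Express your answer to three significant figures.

The total potential is the scalar sum of each charge's contribution, V = Σ kqᵢ/rᵢ.
Distances from the field point to each charge: r₁ = 2.19 m, r₂ = 0.911 m.
V = k[(-6.30×10⁻⁶)/(2.19) + (6.67×10⁻⁶)/(0.911)] = 4.00×10⁴ V.

4.00×10⁴ V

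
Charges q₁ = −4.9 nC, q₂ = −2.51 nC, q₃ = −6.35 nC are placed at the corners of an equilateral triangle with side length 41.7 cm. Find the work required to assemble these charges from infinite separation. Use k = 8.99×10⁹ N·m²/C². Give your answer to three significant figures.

The work to assemble the configuration equals its total potential energy, U = Σ kqᵢqⱼ/rᵢⱼ over all pairs.
All three pair separations equal the side length, 0.417 m.
U = (2.65×10⁻⁷) + (6.71×10⁻⁷) + (3.44×10⁻⁷) = 1.28×10⁻⁶ J.

1.28×10⁻⁶ J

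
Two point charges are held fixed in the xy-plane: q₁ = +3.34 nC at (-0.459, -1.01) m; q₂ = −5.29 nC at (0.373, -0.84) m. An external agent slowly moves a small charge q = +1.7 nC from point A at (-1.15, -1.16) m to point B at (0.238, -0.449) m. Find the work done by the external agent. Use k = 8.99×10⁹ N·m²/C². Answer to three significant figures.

For quasistatic motion the external work equals the change in potential energy: W_ext = qΔV = q(V_B − V_A).
At A: distances to the source charges are 0.707 m, 1.56 m; V_A = Σ kqᵢ/rᵢ = 11.9 V.
At B: distances to the source charges are 0.895 m, 0.414 m; V_B = Σ kqᵢ/rᵢ = -81.4 V.
ΔV = V_B − V_A = -93.3 V.
W_ext = qΔV = (1.70×10⁻⁹ C)(-93.3 V) = -1.59×10⁻⁷ J.

-1.59×10⁻⁷ J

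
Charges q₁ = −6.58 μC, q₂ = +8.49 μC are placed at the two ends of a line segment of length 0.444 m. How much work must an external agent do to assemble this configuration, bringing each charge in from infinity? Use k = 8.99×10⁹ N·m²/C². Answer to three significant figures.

-1.13 J

The work to assemble the configuration equals its total potential energy, U = Σ kqᵢqⱼ/rᵢⱼ over all pairs.
The separation is r = 0.444 m.
U = (-1.13) = -1.13 J.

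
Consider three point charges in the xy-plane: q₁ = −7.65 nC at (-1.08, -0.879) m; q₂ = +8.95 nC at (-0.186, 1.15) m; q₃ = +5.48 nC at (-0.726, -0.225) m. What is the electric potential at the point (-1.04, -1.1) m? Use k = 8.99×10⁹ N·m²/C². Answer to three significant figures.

-220 V

The total potential is the scalar sum of each charge's contribution, V = Σ kqᵢ/rᵢ.
Distances from the field point to each charge: r₁ = 0.225 m, r₂ = 2.41 m, r₃ = 0.930 m.
V = k[(-7.65×10⁻⁹)/(0.225) + (8.95×10⁻⁹)/(2.41) + (5.48×10⁻⁹)/(0.930)] = -220 V.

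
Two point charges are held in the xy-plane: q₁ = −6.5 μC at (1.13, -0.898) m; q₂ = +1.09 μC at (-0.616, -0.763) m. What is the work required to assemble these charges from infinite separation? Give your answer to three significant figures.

-0.0364 J

The assembly work is the sum of pairwise potential energies, U = Σ_{i<j} kqᵢqⱼ/rᵢⱼ.
Pair separations: r₁₂ = 1.75 m.
U = (-0.0364) = -0.0364 J.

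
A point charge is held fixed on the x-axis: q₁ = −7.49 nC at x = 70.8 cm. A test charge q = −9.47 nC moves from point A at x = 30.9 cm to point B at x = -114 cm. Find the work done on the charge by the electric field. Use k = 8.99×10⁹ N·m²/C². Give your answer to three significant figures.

1.25×10⁻⁶ J

The work done by the electric force is W_field = −ΔU = −q(V_B − V_A) = q(V_A − V_B).
At A: distance to the source charge is 0.399 m; V_A = kq₁/r = -169 V.
At B: distance to the source charge is 1.85 m; V_B = kq₁/r = -36.4 V.
ΔV = V_B − V_A = 132 V.
W_field = −qΔV = −(-9.47×10⁻⁹ C)(132 V) = 1.25×10⁻⁶ J.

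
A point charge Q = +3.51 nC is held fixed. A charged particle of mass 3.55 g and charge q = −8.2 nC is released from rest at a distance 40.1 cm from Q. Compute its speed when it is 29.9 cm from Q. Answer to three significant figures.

0.0111 m/s

Only the electrostatic force acts, so mechanical energy is conserved: ½mv² = U₁ − U₂ = kQq(1/r₁ − 1/r₂).
U₁ − U₂ = (8.99×10⁹ N·m²/C²)(3.51×10⁻⁹ C)(-8.20×10⁻⁹ C)(1/0.401 − 1/0.299) = 2.20×10⁻⁷ J.
v = √(2·2.20×10⁻⁷/3.55×10⁻³) = 0.0111 m/s.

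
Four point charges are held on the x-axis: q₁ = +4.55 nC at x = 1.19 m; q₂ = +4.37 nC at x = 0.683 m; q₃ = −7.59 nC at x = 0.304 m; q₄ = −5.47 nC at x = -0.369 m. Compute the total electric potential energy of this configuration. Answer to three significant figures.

-5.78×10⁻⁷ J

The assembly work is the sum of pairwise potential energies, U = Σ_{i<j} kqᵢqⱼ/rᵢⱼ.
Pair separations: r₁₂ = 0.507 m, r₁₃ = 0.886 m, r₁₄ = 1.56 m, r₂₃ = 0.379 m, r₂₄ = 1.05 m, r₃₄ = 0.673 m.
Summing all 6 pair terms gives U = -5.78×10⁻⁷ J.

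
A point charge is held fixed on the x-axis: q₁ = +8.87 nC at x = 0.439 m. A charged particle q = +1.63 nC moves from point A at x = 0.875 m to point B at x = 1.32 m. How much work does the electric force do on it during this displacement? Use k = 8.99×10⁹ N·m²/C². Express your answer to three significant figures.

The work done by the electric force is W_field = −ΔU = −q(V_B − V_A) = q(V_A − V_B).
At A: distance to the source charge is 0.436 m; V_A = kq₁/r = 183 V.
At B: distance to the source charge is 0.881 m; V_B = kq₁/r = 90.5 V.
ΔV = V_B − V_A = -92.4 V.
W_field = −qΔV = −(1.63×10⁻⁹ C)(-92.4 V) = 1.51×10⁻⁷ J.

1.51×10⁻⁷ J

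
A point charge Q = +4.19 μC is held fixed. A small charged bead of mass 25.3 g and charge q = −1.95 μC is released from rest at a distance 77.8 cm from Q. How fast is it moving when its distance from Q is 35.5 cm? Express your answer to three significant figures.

Only the electrostatic force acts, so mechanical energy is conserved: ½mv² = U₁ − U₂ = kQq(1/r₁ − 1/r₂).
U₁ − U₂ = (8.99×10⁹ N·m²/C²)(4.19×10⁻⁶ C)(-1.95×10⁻⁶ C)(1/0.778 − 1/0.355) = 0.112 J.
v = √(2·0.112/0.0253) = 2.98 m/s.

2.98 m/s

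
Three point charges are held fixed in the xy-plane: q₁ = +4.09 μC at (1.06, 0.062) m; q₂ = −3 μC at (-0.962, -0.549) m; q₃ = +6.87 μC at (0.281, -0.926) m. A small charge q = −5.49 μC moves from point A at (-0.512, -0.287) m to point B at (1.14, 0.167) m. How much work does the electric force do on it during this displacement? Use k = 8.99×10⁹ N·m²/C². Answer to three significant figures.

The work done by the electric force is W_field = −ΔU = −q(V_B − V_A) = q(V_A − V_B).
At A: distances to the source charges are 1.61 m, 0.521 m, 1.02 m; V_A = Σ kqᵢ/rᵢ = 3.17×10⁴ V.
At B: distances to the source charges are 0.132 m, 2.22 m, 1.39 m; V_B = Σ kqᵢ/rᵢ = 3.11×10⁵ V.
ΔV = V_B − V_A = 2.79×10⁵ V.
W_field = −qΔV = −(-5.49×10⁻⁶ C)(2.79×10⁵ V) = 1.53 J.

1.53 J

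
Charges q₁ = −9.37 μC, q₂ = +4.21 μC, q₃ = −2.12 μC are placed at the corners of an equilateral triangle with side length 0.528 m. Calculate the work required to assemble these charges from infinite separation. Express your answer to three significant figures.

-0.485 J

The work to assemble the configuration equals its total potential energy, U = Σ kqᵢqⱼ/rᵢⱼ over all pairs.
All three pair separations equal the side length, 0.528 m.
U = (-0.672) + (0.338) + (-0.152) = -0.485 J.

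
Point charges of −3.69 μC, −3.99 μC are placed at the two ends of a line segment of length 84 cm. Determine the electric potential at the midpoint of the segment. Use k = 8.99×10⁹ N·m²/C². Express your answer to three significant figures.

Electric potential is a scalar, so the contributions from each charge add algebraically: V = Σ kqᵢ/rᵢ.
Each charge is 0.420 m from the midpoint.
V = k[(-3.69×10⁻⁶)/(0.420) + (-3.99×10⁻⁶)/(0.420)] = -1.64×10⁵ V.

-1.64×10⁵ V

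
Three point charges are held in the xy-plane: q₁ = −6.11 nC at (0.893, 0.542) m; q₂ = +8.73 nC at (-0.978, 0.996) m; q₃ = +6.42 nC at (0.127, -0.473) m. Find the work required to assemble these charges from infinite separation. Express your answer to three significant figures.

The assembly work is the sum of pairwise potential energies, U = Σ_{i<j} kqᵢqⱼ/rᵢⱼ.
Pair separations: r₁₂ = 1.93 m, r₁₃ = 1.27 m, r₂₃ = 1.84 m.
U = (-2.49×10⁻⁷) + (-2.77×10⁻⁷) + (2.74×10⁻⁷) = -2.52×10⁻⁷ J.

-2.52×10⁻⁷ J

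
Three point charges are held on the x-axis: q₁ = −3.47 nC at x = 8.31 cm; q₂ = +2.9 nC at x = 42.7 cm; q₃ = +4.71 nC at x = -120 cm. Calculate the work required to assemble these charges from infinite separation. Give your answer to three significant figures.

-3.02×10⁻⁷ J

The assembly work is the sum of pairwise potential energies, U = Σ_{i<j} kqᵢqⱼ/rᵢⱼ.
Pair separations: r₁₂ = 0.344 m, r₁₃ = 1.28 m, r₂₃ = 1.63 m.
U = (-2.63×10⁻⁷) + (-1.15×10⁻⁷) + (7.55×10⁻⁸) = -3.02×10⁻⁷ J.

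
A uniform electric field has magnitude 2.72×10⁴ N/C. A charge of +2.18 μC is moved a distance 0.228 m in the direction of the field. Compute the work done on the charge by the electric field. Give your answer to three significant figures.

0.0135 J

The potential change for a displacement 0.228 m in the direction of the field is ΔV = −Ed = -6200 V.
W_field = −qΔV = 0.0135 J.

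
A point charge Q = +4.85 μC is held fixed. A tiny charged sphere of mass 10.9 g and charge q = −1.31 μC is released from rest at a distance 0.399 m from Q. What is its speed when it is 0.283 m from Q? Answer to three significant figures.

Only the electrostatic force acts, so mechanical energy is conserved: ½mv² = U₁ − U₂ = kQq(1/r₁ − 1/r₂).
U₁ − U₂ = (8.99×10⁹ N·m²/C²)(4.85×10⁻⁶ C)(-1.31×10⁻⁶ C)(1/0.399 − 1/0.283) = 0.0587 J.
v = √(2·0.0587/0.0109) = 3.28 m/s.

3.28 m/s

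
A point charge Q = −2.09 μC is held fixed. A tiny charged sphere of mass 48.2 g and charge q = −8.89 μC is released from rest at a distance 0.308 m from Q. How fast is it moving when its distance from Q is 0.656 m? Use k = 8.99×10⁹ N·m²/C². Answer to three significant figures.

3.46 m/s

Only the electrostatic force acts, so mechanical energy is conserved: ½mv² = U₁ − U₂ = kQq(1/r₁ − 1/r₂).
U₁ − U₂ = (8.99×10⁹ N·m²/C²)(-2.09×10⁻⁶ C)(-8.89×10⁻⁶ C)(1/0.308 − 1/0.656) = 0.288 J.
v = √(2·0.288/0.0482) = 3.46 m/s.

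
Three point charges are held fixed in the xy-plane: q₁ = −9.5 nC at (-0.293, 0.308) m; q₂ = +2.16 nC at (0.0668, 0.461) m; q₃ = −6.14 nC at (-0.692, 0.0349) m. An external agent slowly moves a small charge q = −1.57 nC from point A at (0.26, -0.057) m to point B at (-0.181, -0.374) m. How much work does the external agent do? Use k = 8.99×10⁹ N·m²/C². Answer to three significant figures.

For quasistatic motion the external work equals the change in potential energy: W_ext = qΔV = q(V_B − V_A).
At A: distances to the source charges are 0.663 m, 0.553 m, 0.956 m; V_A = Σ kqᵢ/rᵢ = -151 V.
At B: distances to the source charges are 0.691 m, 0.871 m, 0.654 m; V_B = Σ kqᵢ/rᵢ = -186 V.
ΔV = V_B − V_A = -34.1 V.
W_ext = qΔV = (-1.57×10⁻⁹ C)(-34.1 V) = 5.36×10⁻⁸ J.

5.36×10⁻⁸ J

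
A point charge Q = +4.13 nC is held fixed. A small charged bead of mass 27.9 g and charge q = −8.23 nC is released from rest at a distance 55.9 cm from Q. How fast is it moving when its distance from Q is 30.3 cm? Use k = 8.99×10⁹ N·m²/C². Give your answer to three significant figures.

Only the electrostatic force acts, so mechanical energy is conserved: ½mv² = U₁ − U₂ = kQq(1/r₁ − 1/r₂).
U₁ − U₂ = (8.99×10⁹ N·m²/C²)(4.13×10⁻⁹ C)(-8.23×10⁻⁹ C)(1/0.559 − 1/0.303) = 4.62×10⁻⁷ J.
v = √(2·4.62×10⁻⁷/0.0279) = 5.75×10⁻³ m/s.

5.75×10⁻³ m/s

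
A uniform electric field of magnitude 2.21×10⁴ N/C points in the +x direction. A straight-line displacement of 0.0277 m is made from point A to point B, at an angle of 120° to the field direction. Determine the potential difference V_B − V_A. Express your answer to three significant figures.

Only the component of displacement along E changes the potential: ΔV = −E·d·cosθ.
ΔV = −(2.21×10⁴ V/m)(0.0277 m)cos120° = 306 V.

306 V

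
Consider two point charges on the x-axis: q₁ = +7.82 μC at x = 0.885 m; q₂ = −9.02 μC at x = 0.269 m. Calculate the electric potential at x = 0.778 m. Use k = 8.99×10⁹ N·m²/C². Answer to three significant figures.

4.98×10⁵ V

The total potential is the scalar sum of each charge's contribution, V = Σ kqᵢ/rᵢ.
Distances from the field point to each charge: r₁ = 0.107 m, r₂ = 0.509 m.
V = k[(7.82×10⁻⁶)/(0.107) + (-9.02×10⁻⁶)/(0.509)] = 4.98×10⁵ V.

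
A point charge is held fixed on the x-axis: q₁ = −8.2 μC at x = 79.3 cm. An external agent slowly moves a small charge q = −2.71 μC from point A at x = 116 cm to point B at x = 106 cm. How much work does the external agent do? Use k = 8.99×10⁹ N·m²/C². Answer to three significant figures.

For quasistatic motion the external work equals the change in potential energy: W_ext = qΔV = q(V_B − V_A).
At A: distance to the source charge is 0.367 m; V_A = kq₁/r = -2.01×10⁵ V.
At B: distance to the source charge is 0.267 m; V_B = kq₁/r = -2.76×10⁵ V.
ΔV = V_B − V_A = -7.52×10⁴ V.
W_ext = qΔV = (-2.71×10⁻⁶ C)(-7.52×10⁴ V) = 0.204 J.

0.204 J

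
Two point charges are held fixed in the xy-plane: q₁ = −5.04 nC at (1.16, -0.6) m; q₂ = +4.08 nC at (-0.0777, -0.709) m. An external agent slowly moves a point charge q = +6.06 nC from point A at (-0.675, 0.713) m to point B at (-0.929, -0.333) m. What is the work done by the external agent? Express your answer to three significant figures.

For quasistatic motion the external work equals the change in potential energy: W_ext = qΔV = q(V_B − V_A).
At A: distances to the source charges are 2.26 m, 1.54 m; V_A = Σ kqᵢ/rᵢ = 3.70 V.
At B: distances to the source charges are 2.11 m, 0.931 m; V_B = Σ kqᵢ/rᵢ = 17.9 V.
ΔV = V_B − V_A = 14.2 V.
W_ext = qΔV = (6.06×10⁻⁹ C)(14.2 V) = 8.60×10⁻⁸ J.

8.60×10⁻⁸ J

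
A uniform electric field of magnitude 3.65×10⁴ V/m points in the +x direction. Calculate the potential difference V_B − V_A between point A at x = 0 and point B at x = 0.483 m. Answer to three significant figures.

-1.76×10⁴ V

In a uniform field, potential decreases in the direction of E: V_B − V_A = −E·Δx.
V_B − V_A = −(3.65×10⁴ V/m)(0.483 m) = -1.76×10⁴ V.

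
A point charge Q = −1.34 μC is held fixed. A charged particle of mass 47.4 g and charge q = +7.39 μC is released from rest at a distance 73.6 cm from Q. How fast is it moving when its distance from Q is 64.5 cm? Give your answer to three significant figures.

0.849 m/s

Only the electrostatic force acts, so mechanical energy is conserved: ½mv² = U₁ − U₂ = kQq(1/r₁ − 1/r₂).
U₁ − U₂ = (8.99×10⁹ N·m²/C²)(-1.34×10⁻⁶ C)(7.39×10⁻⁶ C)(1/0.736 − 1/0.645) = 0.0171 J.
v = √(2·0.0171/0.0474) = 0.849 m/s.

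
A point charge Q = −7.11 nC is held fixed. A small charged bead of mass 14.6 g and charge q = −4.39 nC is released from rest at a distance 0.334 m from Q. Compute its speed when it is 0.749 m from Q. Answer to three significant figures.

7.99×10⁻³ m/s

Only the electrostatic force acts, so mechanical energy is conserved: ½mv² = U₁ − U₂ = kQq(1/r₁ − 1/r₂).
U₁ − U₂ = (8.99×10⁹ N·m²/C²)(-7.11×10⁻⁹ C)(-4.39×10⁻⁹ C)(1/0.334 − 1/0.749) = 4.65×10⁻⁷ J.
v = √(2·4.65×10⁻⁷/0.0146) = 7.99×10⁻³ m/s.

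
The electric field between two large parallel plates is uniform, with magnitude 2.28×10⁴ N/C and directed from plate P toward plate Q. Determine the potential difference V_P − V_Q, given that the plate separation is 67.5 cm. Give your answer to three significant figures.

In a uniform field, potential decreases in the direction of E: ΔV = −E·d for a displacement d parallel to E.
Going from Q to P is a displacement of 67.5 cm opposite to the field, so V_P − V_Q = +Ed = 1.54×10⁴ V.

1.54×10⁴ V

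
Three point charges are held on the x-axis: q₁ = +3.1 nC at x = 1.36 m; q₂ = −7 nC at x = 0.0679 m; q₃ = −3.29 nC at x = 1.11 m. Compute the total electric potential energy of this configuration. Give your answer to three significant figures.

The work to assemble the configuration equals its total potential energy, U = Σ kqᵢqⱼ/rᵢⱼ over all pairs.
Pair separations: r₁₂ = 1.29 m, r₁₃ = 0.250 m, r₂₃ = 1.04 m.
U = (-1.51×10⁻⁷) + (-3.67×10⁻⁷) + (1.99×10⁻⁷) = -3.19×10⁻⁷ J.

-3.19×10⁻⁷ J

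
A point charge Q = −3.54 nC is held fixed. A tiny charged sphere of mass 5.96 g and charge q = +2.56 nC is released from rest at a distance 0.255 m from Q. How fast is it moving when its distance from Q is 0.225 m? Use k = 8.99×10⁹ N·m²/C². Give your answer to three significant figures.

Only the electrostatic force acts, so mechanical energy is conserved: ½mv² = U₁ − U₂ = kQq(1/r₁ − 1/r₂).
U₁ − U₂ = (8.99×10⁹ N·m²/C²)(-3.54×10⁻⁹ C)(2.56×10⁻⁹ C)(1/0.255 − 1/0.225) = 4.26×10⁻⁸ J.
v = √(2·4.26×10⁻⁸/5.96×10⁻³) = 3.78×10⁻³ m/s.

3.78×10⁻³ m/s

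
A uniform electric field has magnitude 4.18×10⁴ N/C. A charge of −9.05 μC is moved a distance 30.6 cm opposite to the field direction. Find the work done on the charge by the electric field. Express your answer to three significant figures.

0.116 J

The potential change for a displacement 30.6 cm opposite to the field direction is ΔV = +Ed = 1.28×10⁴ V.
W_field = −qΔV = 0.116 J.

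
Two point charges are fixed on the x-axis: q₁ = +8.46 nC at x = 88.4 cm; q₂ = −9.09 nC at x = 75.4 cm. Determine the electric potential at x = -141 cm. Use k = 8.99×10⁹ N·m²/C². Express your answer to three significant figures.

-4.61 V

Electric potential is a scalar, so the contributions from each charge add algebraically: V = Σ kqᵢ/rᵢ.
Distances from the field point to each charge: r₁ = 2.29 m, r₂ = 2.16 m.
V = k[(8.46×10⁻⁹)/(2.29) + (-9.09×10⁻⁹)/(2.16)] = -4.61 V.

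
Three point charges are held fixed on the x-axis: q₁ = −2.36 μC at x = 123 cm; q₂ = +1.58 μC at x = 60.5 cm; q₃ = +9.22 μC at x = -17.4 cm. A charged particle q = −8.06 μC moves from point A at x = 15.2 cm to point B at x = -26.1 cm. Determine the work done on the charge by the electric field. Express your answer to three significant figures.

The work done by the electric force is W_field = −ΔU = −q(V_B − V_A) = q(V_A − V_B).
At A: distances to the source charges are 1.08 m, 0.453 m, 0.326 m; V_A = Σ kqᵢ/rᵢ = 2.66×10⁵ V.
At B: distances to the source charges are 1.49 m, 0.866 m, 0.0870 m; V_B = Σ kqᵢ/rᵢ = 9.55×10⁵ V.
ΔV = V_B − V_A = 6.89×10⁵ V.
W_field = −qΔV = −(-8.06×10⁻⁶ C)(6.89×10⁵ V) = 5.55 J.

5.55 J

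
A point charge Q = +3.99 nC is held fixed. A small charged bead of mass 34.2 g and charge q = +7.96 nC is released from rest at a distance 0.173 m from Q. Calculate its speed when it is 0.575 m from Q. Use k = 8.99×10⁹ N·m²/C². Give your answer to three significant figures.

8.21×10⁻³ m/s

Only the electrostatic force acts, so mechanical energy is conserved: ½mv² = U₁ − U₂ = kQq(1/r₁ − 1/r₂).
U₁ − U₂ = (8.99×10⁹ N·m²/C²)(3.99×10⁻⁹ C)(7.96×10⁻⁹ C)(1/0.173 − 1/0.575) = 1.15×10⁻⁶ J.
v = √(2·1.15×10⁻⁶/0.0342) = 8.21×10⁻³ m/s.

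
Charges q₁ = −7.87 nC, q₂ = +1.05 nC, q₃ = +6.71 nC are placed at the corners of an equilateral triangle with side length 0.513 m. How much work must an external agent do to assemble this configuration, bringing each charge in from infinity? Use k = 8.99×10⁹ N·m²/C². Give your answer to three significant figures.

The work to assemble the configuration equals its total potential energy, U = Σ kqᵢqⱼ/rᵢⱼ over all pairs.
All three pair separations equal the side length, 0.513 m.
U = (-1.45×10⁻⁷) + (-9.25×10⁻⁷) + (1.23×10⁻⁷) = -9.47×10⁻⁷ J.

-9.47×10⁻⁷ J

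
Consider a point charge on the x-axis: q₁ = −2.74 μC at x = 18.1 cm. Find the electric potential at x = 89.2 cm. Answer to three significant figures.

The total potential is the scalar sum of each charge's contribution, V = Σ kqᵢ/rᵢ.
V = k[(-2.74×10⁻⁶)/(0.711)] = -3.46×10⁴ V.

-3.46×10⁴ V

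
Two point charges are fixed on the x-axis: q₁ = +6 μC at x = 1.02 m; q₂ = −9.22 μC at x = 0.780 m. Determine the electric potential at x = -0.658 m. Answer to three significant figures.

-2.55×10⁴ V

The total potential is the scalar sum of each charge's contribution, V = Σ kqᵢ/rᵢ.
Distances from the field point to each charge: r₁ = 1.68 m, r₂ = 1.44 m.
V = k[(6.00×10⁻⁶)/(1.68) + (-9.22×10⁻⁶)/(1.44)] = -2.55×10⁴ V.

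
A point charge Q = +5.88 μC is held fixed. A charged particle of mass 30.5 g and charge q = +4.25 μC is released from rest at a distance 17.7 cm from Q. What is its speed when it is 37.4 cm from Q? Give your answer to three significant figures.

Only the electrostatic force acts, so mechanical energy is conserved: ½mv² = U₁ − U₂ = kQq(1/r₁ − 1/r₂).
U₁ − U₂ = (8.99×10⁹ N·m²/C²)(5.88×10⁻⁶ C)(4.25×10⁻⁶ C)(1/0.177 − 1/0.374) = 0.669 J.
v = √(2·0.669/0.0305) = 6.62 m/s.

6.62 m/s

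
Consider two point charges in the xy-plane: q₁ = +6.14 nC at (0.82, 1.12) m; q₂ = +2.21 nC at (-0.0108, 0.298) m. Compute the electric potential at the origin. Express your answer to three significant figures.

106 V

The total potential is the scalar sum of each charge's contribution, V = Σ kqᵢ/rᵢ.
Distances from the field point to each charge: r₁ = 1.39 m, r₂ = 0.298 m.
V = k[(6.14×10⁻⁹)/(1.39) + (2.21×10⁻⁹)/(0.298)] = 106 V.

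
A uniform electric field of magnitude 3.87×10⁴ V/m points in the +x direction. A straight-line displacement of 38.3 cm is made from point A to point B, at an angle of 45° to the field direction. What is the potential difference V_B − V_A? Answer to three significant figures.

Only the component of displacement along E changes the potential: ΔV = −E·d·cosθ.
ΔV = −(3.87×10⁴ V/m)(0.383 m)cos45° = -1.05×10⁴ V.

-1.05×10⁴ V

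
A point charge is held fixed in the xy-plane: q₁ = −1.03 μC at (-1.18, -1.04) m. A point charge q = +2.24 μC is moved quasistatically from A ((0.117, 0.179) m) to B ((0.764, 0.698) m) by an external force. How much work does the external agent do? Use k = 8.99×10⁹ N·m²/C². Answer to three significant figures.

3.70×10⁻³ J

For quasistatic motion the external work equals the change in potential energy: W_ext = qΔV = q(V_B − V_A).
At A: distance to the source charge is 1.78 m; V_A = kq₁/r = -5200 V.
At B: distance to the source charge is 2.61 m; V_B = kq₁/r = -3550 V.
ΔV = V_B − V_A = 1650 V.
W_ext = qΔV = (2.24×10⁻⁶ C)(1650 V) = 3.70×10⁻³ J.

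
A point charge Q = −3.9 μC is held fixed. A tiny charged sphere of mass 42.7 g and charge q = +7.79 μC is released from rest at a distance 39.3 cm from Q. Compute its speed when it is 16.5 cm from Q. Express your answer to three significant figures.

Only the electrostatic force acts, so mechanical energy is conserved: ½mv² = U₁ − U₂ = kQq(1/r₁ − 1/r₂).
U₁ − U₂ = (8.99×10⁹ N·m²/C²)(-3.90×10⁻⁶ C)(7.79×10⁻⁶ C)(1/0.393 − 1/0.165) = 0.960 J.
v = √(2·0.960/0.0427) = 6.71 m/s.

6.71 m/s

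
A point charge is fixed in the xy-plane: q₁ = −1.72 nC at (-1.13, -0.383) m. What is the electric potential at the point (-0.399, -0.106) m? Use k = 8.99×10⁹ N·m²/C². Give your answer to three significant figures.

The total potential is the scalar sum of each charge's contribution, V = Σ kqᵢ/rᵢ.
Distances from the field point to each charge: r₁ = 0.782 m.
V = k[(-1.72×10⁻⁹)/(0.782)] = -19.8 V.

-19.8 V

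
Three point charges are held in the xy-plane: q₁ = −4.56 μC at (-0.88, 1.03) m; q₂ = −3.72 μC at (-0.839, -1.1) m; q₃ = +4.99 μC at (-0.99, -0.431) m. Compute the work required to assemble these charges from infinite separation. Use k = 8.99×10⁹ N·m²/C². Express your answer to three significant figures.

The assembly work is the sum of pairwise potential energies, U = Σ_{i<j} kqᵢqⱼ/rᵢⱼ.
Pair separations: r₁₂ = 2.13 m, r₁₃ = 1.47 m, r₂₃ = 0.686 m.
U = (0.0716) + (-0.140) + (-0.243) = -0.311 J.

-0.311 J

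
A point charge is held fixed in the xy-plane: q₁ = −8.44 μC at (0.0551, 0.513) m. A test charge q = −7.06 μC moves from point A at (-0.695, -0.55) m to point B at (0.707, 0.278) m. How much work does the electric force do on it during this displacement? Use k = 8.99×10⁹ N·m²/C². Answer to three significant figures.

The work done by the electric force is W_field = −ΔU = −q(V_B − V_A) = q(V_A − V_B).
At A: distance to the source charge is 1.30 m; V_A = kq₁/r = -5.83×10⁴ V.
At B: distance to the source charge is 0.693 m; V_B = kq₁/r = -1.09×10⁵ V.
ΔV = V_B − V_A = -5.12×10⁴ V.
W_field = −qΔV = −(-7.06×10⁻⁶ C)(-5.12×10⁴ V) = -0.361 J.

-0.361 J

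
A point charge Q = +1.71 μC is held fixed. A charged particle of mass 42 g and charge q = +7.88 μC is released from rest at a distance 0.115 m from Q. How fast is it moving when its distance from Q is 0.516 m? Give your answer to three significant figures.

Only the electrostatic force acts, so mechanical energy is conserved: ½mv² = U₁ − U₂ = kQq(1/r₁ − 1/r₂).
U₁ − U₂ = (8.99×10⁹ N·m²/C²)(1.71×10⁻⁶ C)(7.88×10⁻⁶ C)(1/0.115 − 1/0.516) = 0.819 J.
v = √(2·0.819/0.0420) = 6.24 m/s.

6.24 m/s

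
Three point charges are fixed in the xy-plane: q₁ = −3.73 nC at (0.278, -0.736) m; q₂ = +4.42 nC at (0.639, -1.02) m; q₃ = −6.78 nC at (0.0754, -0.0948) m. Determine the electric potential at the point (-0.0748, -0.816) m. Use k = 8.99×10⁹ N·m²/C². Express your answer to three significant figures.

The total potential is the scalar sum of each charge's contribution, V = Σ kqᵢ/rᵢ.
Distances from the field point to each charge: r₁ = 0.362 m, r₂ = 0.742 m, r₃ = 0.737 m.
V = k[(-3.73×10⁻⁹)/(0.362) + (4.42×10⁻⁹)/(0.742) + (-6.78×10⁻⁹)/(0.737)] = -122 V.

-122 V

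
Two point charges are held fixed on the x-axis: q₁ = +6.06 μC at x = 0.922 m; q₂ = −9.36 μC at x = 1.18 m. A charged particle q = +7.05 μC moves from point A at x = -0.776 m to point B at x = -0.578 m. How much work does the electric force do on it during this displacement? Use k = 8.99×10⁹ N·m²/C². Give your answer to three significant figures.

4.30×10⁻³ J

The work done by the electric force is W_field = −ΔU = −q(V_B − V_A) = q(V_A − V_B).
At A: distances to the source charges are 1.70 m, 1.96 m; V_A = Σ kqᵢ/rᵢ = -1.09×10⁴ V.
At B: distances to the source charges are 1.50 m, 1.76 m; V_B = Σ kqᵢ/rᵢ = -1.15×10⁴ V.
ΔV = V_B − V_A = -610 V.
W_field = −qΔV = −(7.05×10⁻⁶ C)(-610 V) = 4.30×10⁻³ J.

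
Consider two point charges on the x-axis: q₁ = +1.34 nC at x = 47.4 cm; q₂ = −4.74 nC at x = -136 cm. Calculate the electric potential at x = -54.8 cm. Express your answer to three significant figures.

-40.7 V

Electric potential is a scalar, so the contributions from each charge add algebraically: V = Σ kqᵢ/rᵢ.
Distances from the field point to each charge: r₁ = 1.02 m, r₂ = 0.812 m.
V = k[(1.34×10⁻⁹)/(1.02) + (-4.74×10⁻⁹)/(0.812)] = -40.7 V.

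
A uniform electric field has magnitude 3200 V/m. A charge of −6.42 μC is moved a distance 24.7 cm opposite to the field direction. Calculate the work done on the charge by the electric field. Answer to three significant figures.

The potential change for a displacement 24.7 cm opposite to the field direction is ΔV = +Ed = 790 V.
W_field = −qΔV = 5.07×10⁻³ J.

5.07×10⁻³ J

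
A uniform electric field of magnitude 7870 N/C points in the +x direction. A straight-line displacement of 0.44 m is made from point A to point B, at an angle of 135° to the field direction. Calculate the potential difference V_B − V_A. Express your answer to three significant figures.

2450 V

Only the component of displacement along E changes the potential: ΔV = −E·d·cosθ.
ΔV = −(7870 V/m)(0.440 m)cos135° = 2450 V.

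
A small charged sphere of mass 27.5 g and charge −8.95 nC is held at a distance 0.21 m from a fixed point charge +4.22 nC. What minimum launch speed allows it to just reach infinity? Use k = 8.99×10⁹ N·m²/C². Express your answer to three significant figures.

0.0108 m/s

To just escape, total mechanical energy must reach zero at infinity: ½mv²_min + U = 0, so ½mv²_min = −U = |kQq|/r.
|U| = |kQq|/r = (8.99×10⁹ N·m²/C²)(4.22×10⁻⁹)(8.95×10⁻⁹)/(0.210) = 1.62×10⁻⁶ J.
v_min = √(2|U|/m) = √(2·1.62×10⁻⁶/0.0275) = 0.0108 m/s.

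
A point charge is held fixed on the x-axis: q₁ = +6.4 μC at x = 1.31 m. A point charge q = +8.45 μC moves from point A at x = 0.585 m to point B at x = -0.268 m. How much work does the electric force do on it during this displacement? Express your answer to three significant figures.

The work done by the electric force is W_field = −ΔU = −q(V_B − V_A) = q(V_A − V_B).
At A: distance to the source charge is 0.725 m; V_A = kq₁/r = 7.94×10⁴ V.
At B: distance to the source charge is 1.58 m; V_B = kq₁/r = 3.65×10⁴ V.
ΔV = V_B − V_A = -4.29×10⁴ V.
W_field = −qΔV = −(8.45×10⁻⁶ C)(-4.29×10⁴ V) = 0.362 J.

0.362 J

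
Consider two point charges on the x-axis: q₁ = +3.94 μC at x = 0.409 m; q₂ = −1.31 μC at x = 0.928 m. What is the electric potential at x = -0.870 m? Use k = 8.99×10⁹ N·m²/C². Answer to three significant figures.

Electric potential is a scalar, so the contributions from each charge add algebraically: V = Σ kqᵢ/rᵢ.
Distances from the field point to each charge: r₁ = 1.28 m, r₂ = 1.80 m.
V = k[(3.94×10⁻⁶)/(1.28) + (-1.31×10⁻⁶)/(1.80)] = 2.11×10⁴ V.

2.11×10⁴ V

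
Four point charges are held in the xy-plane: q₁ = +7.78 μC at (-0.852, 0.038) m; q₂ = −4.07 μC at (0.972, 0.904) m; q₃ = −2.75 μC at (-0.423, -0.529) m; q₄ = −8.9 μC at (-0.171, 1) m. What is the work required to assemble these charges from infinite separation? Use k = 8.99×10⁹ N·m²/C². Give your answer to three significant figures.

The assembly work is the sum of pairwise potential energies, U = Σ_{i<j} kqᵢqⱼ/rᵢⱼ.
Pair separations: r₁₂ = 2.02 m, r₁₃ = 0.711 m, r₁₄ = 1.18 m, r₂₃ = 2.00 m, r₂₄ = 1.15 m, r₃₄ = 1.55 m.
Summing all 6 pair terms gives U = -0.463 J.

-0.463 J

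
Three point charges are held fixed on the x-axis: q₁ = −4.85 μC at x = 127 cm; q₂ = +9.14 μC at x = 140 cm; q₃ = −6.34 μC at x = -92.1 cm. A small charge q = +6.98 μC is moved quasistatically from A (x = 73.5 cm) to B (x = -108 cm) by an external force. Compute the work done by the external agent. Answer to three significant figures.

For quasistatic motion the external work equals the change in potential energy: W_ext = qΔV = q(V_B − V_A).
At A: distances to the source charges are 0.535 m, 0.665 m, 1.66 m; V_A = Σ kqᵢ/rᵢ = 7650 V.
At B: distances to the source charges are 2.35 m, 2.48 m, 0.159 m; V_B = Σ kqᵢ/rᵢ = -3.44×10⁵ V.
ΔV = V_B − V_A = -3.52×10⁵ V.
W_ext = qΔV = (6.98×10⁻⁶ C)(-3.52×10⁵ V) = -2.45 J.

-2.45 J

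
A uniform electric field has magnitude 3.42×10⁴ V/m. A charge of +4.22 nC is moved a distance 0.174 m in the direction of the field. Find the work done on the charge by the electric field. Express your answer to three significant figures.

The potential change for a displacement 0.174 m in the direction of the field is ΔV = −Ed = -5950 V.
W_field = −qΔV = 2.51×10⁻⁵ J.

2.51×10⁻⁵ J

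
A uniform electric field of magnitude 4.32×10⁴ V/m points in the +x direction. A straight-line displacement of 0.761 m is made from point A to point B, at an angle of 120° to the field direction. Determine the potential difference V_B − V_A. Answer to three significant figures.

1.64×10⁴ V

Only the component of displacement along E changes the potential: ΔV = −E·d·cosθ.
ΔV = −(4.32×10⁴ V/m)(0.761 m)cos120° = 1.64×10⁴ V.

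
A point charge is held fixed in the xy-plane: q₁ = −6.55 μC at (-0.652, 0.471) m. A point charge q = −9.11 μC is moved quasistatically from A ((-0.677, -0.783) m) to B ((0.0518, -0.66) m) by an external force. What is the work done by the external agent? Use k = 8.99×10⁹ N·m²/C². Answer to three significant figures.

-0.0250 J

For quasistatic motion the external work equals the change in potential energy: W_ext = qΔV = q(V_B − V_A).
At A: distance to the source charge is 1.25 m; V_A = kq₁/r = -4.69×10⁴ V.
At B: distance to the source charge is 1.33 m; V_B = kq₁/r = -4.42×10⁴ V.
ΔV = V_B − V_A = 2740 V.
W_ext = qΔV = (-9.11×10⁻⁶ C)(2740 V) = -0.0250 J.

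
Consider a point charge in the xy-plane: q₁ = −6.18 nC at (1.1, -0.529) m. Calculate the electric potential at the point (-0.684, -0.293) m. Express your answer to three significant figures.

The total potential is the scalar sum of each charge's contribution, V = Σ kqᵢ/rᵢ.
Distances from the field point to each charge: r₁ = 1.80 m.
V = k[(-6.18×10⁻⁹)/(1.80)] = -30.9 V.

-30.9 V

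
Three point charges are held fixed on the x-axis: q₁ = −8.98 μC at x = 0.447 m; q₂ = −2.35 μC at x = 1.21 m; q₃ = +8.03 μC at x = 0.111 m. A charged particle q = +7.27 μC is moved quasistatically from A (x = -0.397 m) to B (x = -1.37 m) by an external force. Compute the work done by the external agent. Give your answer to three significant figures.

For quasistatic motion the external work equals the change in potential energy: W_ext = qΔV = q(V_B − V_A).
At A: distances to the source charges are 0.844 m, 1.61 m, 0.508 m; V_A = Σ kqᵢ/rᵢ = 3.33×10⁴ V.
At B: distances to the source charges are 1.82 m, 2.58 m, 1.48 m; V_B = Σ kqᵢ/rᵢ = -3880 V.
ΔV = V_B − V_A = -3.72×10⁴ V.
W_ext = qΔV = (7.27×10⁻⁶ C)(-3.72×10⁴ V) = -0.270 J.

-0.270 J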